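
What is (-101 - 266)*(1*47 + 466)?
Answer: -188271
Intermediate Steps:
(-101 - 266)*(1*47 + 466) = -367*(47 + 466) = -367*513 = -188271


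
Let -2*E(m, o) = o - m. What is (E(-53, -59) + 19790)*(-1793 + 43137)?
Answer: 818321792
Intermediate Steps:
E(m, o) = m/2 - o/2 (E(m, o) = -(o - m)/2 = m/2 - o/2)
(E(-53, -59) + 19790)*(-1793 + 43137) = (((½)*(-53) - ½*(-59)) + 19790)*(-1793 + 43137) = ((-53/2 + 59/2) + 19790)*41344 = (3 + 19790)*41344 = 19793*41344 = 818321792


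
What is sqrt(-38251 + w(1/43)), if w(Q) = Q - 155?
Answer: I*sqrt(71012651)/43 ≈ 195.97*I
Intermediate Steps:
w(Q) = -155 + Q
sqrt(-38251 + w(1/43)) = sqrt(-38251 + (-155 + 1/43)) = sqrt(-38251 - 6664/43) = sqrt(-1651457/43) = I*sqrt(71012651)/43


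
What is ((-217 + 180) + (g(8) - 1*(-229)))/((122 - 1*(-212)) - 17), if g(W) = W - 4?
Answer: 196/317 ≈ 0.61830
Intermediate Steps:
g(W) = -4 + W
((-217 + 180) + (g(8) - 1*(-229)))/((122 - 1*(-212)) - 17) = ((-217 + 180) + ((-4 + 8) - 1*(-229)))/((122 - 1*(-212)) - 17) = (-37 + (4 + 229))/((122 + 212) - 17) = (-37 + 233)/(334 - 17) = 196/317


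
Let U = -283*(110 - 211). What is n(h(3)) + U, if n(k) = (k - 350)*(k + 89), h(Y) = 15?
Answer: -6257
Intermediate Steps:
U = 28583 (U = -283*(-101) = 28583)
n(k) = (-350 + k)*(89 + k)
n(h(3)) + U = (-31150 + 15² - 261*15) + 28583 = (-31150 + 225 - 3915) + 28583 = -34840 + 28583 = -6257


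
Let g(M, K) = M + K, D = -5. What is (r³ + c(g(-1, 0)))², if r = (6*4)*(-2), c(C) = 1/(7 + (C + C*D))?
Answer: 1479899013121/121 ≈ 1.2231e+10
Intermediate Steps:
g(M, K) = K + M
c(C) = 1/(7 - 4*C) (c(C) = 1/(7 + (C + C*(-5))) = 1/(7 + (C - 5*C)) = 1/(7 - 4*C))
r = -48 (r = 24*(-2) = -48)
(r³ + c(g(-1, 0)))² = ((-48)³ + 1/(7 - 4*(0 - 1)))² = (-110592 + 1/(7 - 4*(-1)))² = (-110592 + 1/(7 + 4))² = (-110592 + 1/11)² = (-1216511/11)² = 1479899013121/121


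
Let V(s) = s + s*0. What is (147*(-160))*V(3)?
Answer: -70560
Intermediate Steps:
V(s) = s (V(s) = s + 0 = s)
(147*(-160))*V(3) = (147*(-160))*3 = -23520*3 = -70560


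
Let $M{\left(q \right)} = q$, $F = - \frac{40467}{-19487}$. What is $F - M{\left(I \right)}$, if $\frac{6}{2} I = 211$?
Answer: $- \frac{3990356}{58461} \approx -68.257$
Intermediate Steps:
$I = \frac{211}{3}$ ($I = \frac{1}{3} \cdot 211 = \frac{211}{3} \approx 70.333$)
$F = \frac{40467}{19487}$ ($F = \left(-40467\right) \left(- \frac{1}{19487}\right) = \frac{40467}{19487} \approx 2.0766$)
$F - M{\left(I \right)} = \frac{40467}{19487} - \frac{211}{3} = - \frac{3990356}{58461}$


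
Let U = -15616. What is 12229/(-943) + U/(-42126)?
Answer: -250216483/19862409 ≈ -12.597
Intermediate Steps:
12229/(-943) + U/(-42126) = 12229/(-943) - 15616/(-42126) = 12229*(-1/943) - 15616*(-1/42126) = -12229/943 + 7808/21063 = -250216483/19862409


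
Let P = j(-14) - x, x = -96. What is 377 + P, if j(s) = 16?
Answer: 489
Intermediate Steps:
P = 112 (P = 16 - 1*(-96) = 16 + 96 = 112)
377 + P = 377 + 112 = 489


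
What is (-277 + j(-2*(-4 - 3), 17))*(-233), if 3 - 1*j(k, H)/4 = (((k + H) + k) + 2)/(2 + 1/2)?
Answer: 396333/5 ≈ 79267.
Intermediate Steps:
j(k, H) = 44/5 - 16*k/5 - 8*H/5 (j(k, H) = 12 - 4*(((k + H) + k) + 2)/(2 + 1/2) = 12 - 4*(((H + k) + k) + 2)/(2 + ½) = 12 - 4*((H + 2*k) + 2)/5/2 = 12 - 4*(2 + H + 2*k)*2/5 = 12 - 4*(⅘ + 2*H/5 + 4*k/5) = 12 + (-16/5 - 16*k/5 - 8*H/5) = 44/5 - 16*k/5 - 8*H/5)
(-277 + j(-2*(-4 - 3), 17))*(-233) = (-277 + (44/5 - (-32)*(-4 - 3)/5 - 8/5*17))*(-233) = (-277 + (44/5 - (-32)*(-7)/5 - 136/5))*(-233) = (-277 + (44/5 - 16/5*14 - 136/5))*(-233) = (-277 + (44/5 - 224/5 - 136/5))*(-233) = (-277 - 316/5)*(-233) = -1701/5*(-233) = 396333/5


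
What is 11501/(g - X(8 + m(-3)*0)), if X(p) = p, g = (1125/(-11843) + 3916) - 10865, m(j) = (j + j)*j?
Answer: -136206343/82392876 ≈ -1.6531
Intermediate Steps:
m(j) = 2*j² (m(j) = (2*j)*j = 2*j²)
g = -82298132/11843 (g = (1125*(-1/11843) + 3916) - 10865 = (-1125/11843 + 3916) - 10865 = 46376063/11843 - 10865 = -82298132/11843 ≈ -6949.1)
11501/(g - X(8 + m(-3)*0)) = 11501/(-82298132/11843 - (8 + (2*(-3)²)*0)) = 11501/(-82298132/11843 - (8 + (2*9)*0)) = 11501/(-82298132/11843 - (8 + 18*0)) = 11501/(-82298132/11843 - (8 + 0)) = 11501/(-82298132/11843 - 1*8) = 11501/(-82298132/11843 - 8) = 11501/(-82392876/11843) = 11501*(-11843/82392876) = -136206343/82392876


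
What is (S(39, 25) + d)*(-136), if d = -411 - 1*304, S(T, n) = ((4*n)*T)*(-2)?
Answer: 1158040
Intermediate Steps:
S(T, n) = -8*T*n (S(T, n) = (4*T*n)*(-2) = -8*T*n)
d = -715 (d = -411 - 304 = -715)
(S(39, 25) + d)*(-136) = (-8*39*25 - 715)*(-136) = (-7800 - 715)*(-136) = -8515*(-136) = 1158040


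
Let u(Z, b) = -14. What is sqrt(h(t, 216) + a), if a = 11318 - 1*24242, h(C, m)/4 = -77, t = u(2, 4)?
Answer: 4*I*sqrt(827) ≈ 115.03*I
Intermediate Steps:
t = -14
h(C, m) = -308 (h(C, m) = 4*(-77) = -308)
a = -12924 (a = 11318 - 24242 = -12924)
sqrt(h(t, 216) + a) = sqrt(-308 - 12924) = sqrt(-13232) = 4*I*sqrt(827)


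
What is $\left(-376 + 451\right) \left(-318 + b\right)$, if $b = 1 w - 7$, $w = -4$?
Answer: $-24675$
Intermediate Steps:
$b = -11$ ($b = 1 \left(-4\right) - 7 = -4 - 7 = -11$)
$\left(-376 + 451\right) \left(-318 + b\right) = \left(-376 + 451\right) \left(-318 - 11\right) = 75 \left(-329\right) = -24675$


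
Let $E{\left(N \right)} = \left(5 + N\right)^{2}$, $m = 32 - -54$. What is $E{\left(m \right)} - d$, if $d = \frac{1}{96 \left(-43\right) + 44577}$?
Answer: $\frac{334958168}{40449} \approx 8281.0$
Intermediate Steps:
$m = 86$ ($m = 32 + 54 = 86$)
$d = \frac{1}{40449}$ ($d = \frac{1}{-4128 + 44577} = \frac{1}{40449} \approx 2.4722 \cdot 10^{-5}$)
$E{\left(m \right)} - d = \left(5 + 86\right)^{2} - \frac{1}{40449} = 91^{2} - \frac{1}{40449} = 8281 - \frac{1}{40449} = \frac{334958168}{40449}$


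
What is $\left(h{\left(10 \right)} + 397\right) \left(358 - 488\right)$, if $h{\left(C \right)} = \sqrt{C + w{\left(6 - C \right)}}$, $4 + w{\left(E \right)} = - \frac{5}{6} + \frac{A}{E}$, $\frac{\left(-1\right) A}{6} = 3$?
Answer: $-51610 - \frac{130 \sqrt{87}}{3} \approx -52014.0$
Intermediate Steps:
$A = -18$ ($A = \left(-6\right) 3 = -18$)
$w{\left(E \right)} = - \frac{29}{6} - \frac{18}{E}$ ($w{\left(E \right)} = -4 - \left(\frac{5}{6} + \frac{18}{E}\right) = - \frac{29}{6} - \frac{18}{E}$)
$h{\left(C \right)} = \sqrt{- \frac{29}{6} + C - \frac{18}{6 - C}}$ ($h{\left(C \right)} = \sqrt{C - \left(\frac{29}{6} + \frac{18}{6 - C}\right)} = \sqrt{- \frac{29}{6} + C - \frac{18}{6 - C}}$)
$\left(h{\left(10 \right)} + 397\right) \left(358 - 488\right) = \left(\frac{\sqrt{-174 - \frac{648}{6 - 10} + 36 \cdot 10}}{6} + 397\right) \left(358 - 488\right) = \left(\frac{\sqrt{-174 - \frac{648}{6 - 10} + 360}}{6} + 397\right) \left(-130\right) = \left(\frac{\sqrt{-174 - \frac{648}{-4} + 360}}{6} + 397\right) \left(-130\right) = \left(\frac{\sqrt{-174 - -162 + 360}}{6} + 397\right) \left(-130\right) = \left(\frac{\sqrt{-174 + 162 + 360}}{6} + 397\right) \left(-130\right) = \left(\frac{\sqrt{348}}{6} + 397\right) \left(-130\right) = \left(\frac{2 \sqrt{87}}{6} + 397\right) \left(-130\right) = \left(\frac{\sqrt{87}}{3} + 397\right) \left(-130\right) = \left(397 + \frac{\sqrt{87}}{3}\right) \left(-130\right) = -51610 - \frac{130 \sqrt{87}}{3}$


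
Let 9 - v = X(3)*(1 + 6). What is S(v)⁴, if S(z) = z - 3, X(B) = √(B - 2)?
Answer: 1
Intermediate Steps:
X(B) = √(-2 + B)
v = 2 (v = 9 - √(-2 + 3)*(1 + 6) = 9 - √1*7 = 9 - 7 = 2)
S(z) = -3 + z
S(v)⁴ = (-3 + 2)⁴ = (-1)⁴ = 1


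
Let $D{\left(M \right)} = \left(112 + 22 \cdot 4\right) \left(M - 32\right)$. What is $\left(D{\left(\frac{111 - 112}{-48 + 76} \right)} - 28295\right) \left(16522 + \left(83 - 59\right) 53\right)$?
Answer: $-617489930$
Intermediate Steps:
$D{\left(M \right)} = -6400 + 200 M$ ($D{\left(M \right)} = \left(112 + 88\right) \left(-32 + M\right) = 200 \left(-32 + M\right) = -6400 + 200 M$)
$\left(D{\left(\frac{111 - 112}{-48 + 76} \right)} - 28295\right) \left(16522 + \left(83 - 59\right) 53\right) = \left(\left(-6400 + 200 \frac{111 - 112}{-48 + 76}\right) - 28295\right) \left(16522 + \left(83 - 59\right) 53\right) = \left(\left(-6400 + 200 \left(- \frac{1}{28}\right)\right) - 28295\right) \left(16522 + 24 \cdot 53\right) = \left(\left(-6400 + 200 \left(\left(-1\right) \frac{1}{28}\right)\right) - 28295\right) \left(16522 + 1272\right) = \left(\left(-6400 + 200 \left(- \frac{1}{28}\right)\right) - 28295\right) 17794 = \left(\left(-6400 - \frac{50}{7}\right) - 28295\right) 17794 = \left(- \frac{44850}{7} - 28295\right) 17794 = \left(- \frac{242915}{7}\right) 17794 = -617489930$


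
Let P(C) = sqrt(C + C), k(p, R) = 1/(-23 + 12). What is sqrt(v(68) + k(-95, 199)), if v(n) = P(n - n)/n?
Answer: I*sqrt(11)/11 ≈ 0.30151*I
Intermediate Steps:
k(p, R) = -1/11 (k(p, R) = 1/(-11) = -1/11)
P(C) = sqrt(2)*sqrt(C) (P(C) = sqrt(2*C) = sqrt(2)*sqrt(C))
v(n) = 0 (v(n) = (sqrt(2)*sqrt(n - n))/n = (sqrt(2)*sqrt(0))/n = (sqrt(2)*0)/n = 0/n = 0)
sqrt(v(68) + k(-95, 199)) = sqrt(0 - 1/11) = sqrt(-1/11) = I*sqrt(11)/11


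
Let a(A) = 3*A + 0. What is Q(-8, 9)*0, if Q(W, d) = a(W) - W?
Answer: 0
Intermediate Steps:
a(A) = 3*A
Q(W, d) = 2*W (Q(W, d) = 3*W - W = 2*W)
Q(-8, 9)*0 = (2*(-8))*0 = -16*0 = 0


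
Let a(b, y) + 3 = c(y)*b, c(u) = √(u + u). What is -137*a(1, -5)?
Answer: 411 - 137*I*√10 ≈ 411.0 - 433.23*I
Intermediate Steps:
c(u) = √2*√u (c(u) = √(2*u) = √2*√u)
a(b, y) = -3 + b*√2*√y (a(b, y) = -3 + (√2*√y)*b = -3 + b*√2*√y)
-137*a(1, -5) = -137*(-3 + 1*√2*√(-5)) = -137*(-3 + 1*√2*(I*√5)) = -137*(-3 + I*√10) = 411 - 137*I*√10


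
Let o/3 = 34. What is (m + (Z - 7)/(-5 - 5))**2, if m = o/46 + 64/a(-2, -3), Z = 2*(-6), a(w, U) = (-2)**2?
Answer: 21409129/52900 ≈ 404.71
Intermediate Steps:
a(w, U) = 4
o = 102 (o = 3*34 = 102)
Z = -12
m = 419/23 (m = 102/46 + 64/4 = 102*(1/46) + 64*(1/4) = 51/23 + 16 = 419/23 ≈ 18.217)
(m + (Z - 7)/(-5 - 5))**2 = (419/23 + (-12 - 7)/(-5 - 5))**2 = (419/23 - 19/(-10))**2 = (419/23 - 19*(-1/10))**2 = (419/23 + 19/10)**2 = (4627/230)**2 = 21409129/52900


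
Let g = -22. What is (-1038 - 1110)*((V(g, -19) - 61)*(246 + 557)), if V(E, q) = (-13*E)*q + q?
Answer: 9510789816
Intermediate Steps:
V(E, q) = q - 13*E*q (V(E, q) = -13*E*q + q = q - 13*E*q)
(-1038 - 1110)*((V(g, -19) - 61)*(246 + 557)) = (-1038 - 1110)*((-19*(1 - 13*(-22)) - 61)*(246 + 557)) = -2148*(-19*(1 + 286) - 61)*803 = -2148*(-19*287 - 61)*803 = -2148*(-5453 - 61)*803 = -(-11844072)*803 = -2148*(-4427742) = 9510789816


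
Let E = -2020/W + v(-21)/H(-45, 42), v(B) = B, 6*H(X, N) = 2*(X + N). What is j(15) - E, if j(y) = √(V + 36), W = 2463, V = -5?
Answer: -49703/2463 + √31 ≈ -14.612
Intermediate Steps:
H(X, N) = N/3 + X/3 (H(X, N) = (2*(X + N))/6 = (2*(N + X))/6 = (2*N + 2*X)/6 = N/3 + X/3)
j(y) = √31 (j(y) = √(-5 + 36) = √31)
E = 49703/2463 (E = -2020/2463 - 21/((⅓)*42 + (⅓)*(-45)) = -2020*1/2463 - 21/(14 - 15) = -2020/2463 - 21/(-1) = -2020/2463 - 21*(-1) = -2020/2463 + 21 = 49703/2463 ≈ 20.180)
j(15) - E = √31 - 1*49703/2463 = √31 - 49703/2463 = -49703/2463 + √31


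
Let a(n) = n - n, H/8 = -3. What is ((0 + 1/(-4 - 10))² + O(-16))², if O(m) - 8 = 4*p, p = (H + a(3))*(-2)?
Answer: 1536718401/38416 ≈ 40002.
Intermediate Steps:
H = -24 (H = 8*(-3) = -24)
a(n) = 0
p = 48 (p = (-24 + 0)*(-2) = -24*(-2) = 48)
O(m) = 200 (O(m) = 8 + 4*48 = 8 + 192 = 200)
((0 + 1/(-4 - 10))² + O(-16))² = ((0 + 1/(-4 - 10))² + 200)² = ((0 + 1/(-14))² + 200)² = ((0 - 1/14)² + 200)² = ((-1/14)² + 200)² = (1/196 + 200)² = (39201/196)² = 1536718401/38416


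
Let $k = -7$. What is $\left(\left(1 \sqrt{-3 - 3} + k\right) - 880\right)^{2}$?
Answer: $\left(887 - i \sqrt{6}\right)^{2} \approx 7.8676 \cdot 10^{5} - 4345.0 i$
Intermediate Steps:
$\left(\left(1 \sqrt{-3 - 3} + k\right) - 880\right)^{2} = \left(\left(1 \sqrt{-3 - 3} - 7\right) - 880\right)^{2} = \left(\left(1 \sqrt{-6} - 7\right) - 880\right)^{2} = \left(\left(1 i \sqrt{6} - 7\right) - 880\right)^{2} = \left(\left(i \sqrt{6} - 7\right) - 880\right)^{2} = \left(\left(-7 + i \sqrt{6}\right) - 880\right)^{2} = \left(-887 + i \sqrt{6}\right)^{2}$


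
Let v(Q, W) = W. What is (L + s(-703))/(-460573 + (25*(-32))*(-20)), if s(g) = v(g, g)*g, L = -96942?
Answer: -397267/444573 ≈ -0.89359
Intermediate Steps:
s(g) = g² (s(g) = g*g = g²)
(L + s(-703))/(-460573 + (25*(-32))*(-20)) = (-96942 + (-703)²)/(-460573 + (25*(-32))*(-20)) = (-96942 + 494209)/(-460573 - 800*(-20)) = 397267/(-460573 + 16000) = 397267/(-444573) = 397267*(-1/444573) = -397267/444573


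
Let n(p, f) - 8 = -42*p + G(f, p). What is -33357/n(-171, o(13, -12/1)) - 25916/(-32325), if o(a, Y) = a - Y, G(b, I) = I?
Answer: -896360621/226889175 ≈ -3.9507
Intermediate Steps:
n(p, f) = 8 - 41*p (n(p, f) = 8 + (-42*p + p) = 8 - 41*p)
-33357/n(-171, o(13, -12/1)) - 25916/(-32325) = -33357/(8 - 41*(-171)) - 25916/(-32325) = -33357/(8 + 7011) - 25916*(-1/32325) = -33357/7019 + 25916/32325 = -896360621/226889175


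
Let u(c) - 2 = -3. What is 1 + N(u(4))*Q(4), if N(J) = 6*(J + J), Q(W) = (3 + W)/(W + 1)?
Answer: -79/5 ≈ -15.800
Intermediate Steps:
Q(W) = (3 + W)/(1 + W)
u(c) = -1 (u(c) = 2 - 3 = -1)
N(J) = 12*J (N(J) = 6*(2*J) = 12*J)
1 + N(u(4))*Q(4) = 1 + (12*(-1))*((3 + 4)/(1 + 4)) = 1 - 12*7/5 = 1 - 84/5 = -79/5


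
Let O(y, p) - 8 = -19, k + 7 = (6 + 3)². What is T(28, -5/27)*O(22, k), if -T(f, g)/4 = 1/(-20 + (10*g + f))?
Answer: 594/83 ≈ 7.1566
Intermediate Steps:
k = 74 (k = -7 + (6 + 3)² = -7 + 9² = -7 + 81 = 74)
O(y, p) = -11 (O(y, p) = 8 - 19 = -11)
T(f, g) = -4/(-20 + f + 10*g) (T(f, g) = -4/(-20 + (10*g + f)) = -4/(-20 + (f + 10*g)) = -4/(-20 + f + 10*g))
T(28, -5/27)*O(22, k) = -4/(-20 + 28 + 10*(-5/27))*(-11) = -4/(-20 + 28 - 50/27)*(-11) = -4/166/27*(-11) = -4*27/166*(-11) = -54/83*(-11) = 594/83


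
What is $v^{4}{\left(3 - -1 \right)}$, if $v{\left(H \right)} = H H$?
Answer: $65536$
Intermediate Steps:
$v{\left(H \right)} = H^{2}$
$v^{4}{\left(3 - -1 \right)} = \left(\left(3 - -1\right)^{2}\right)^{4} = \left(\left(3 + 1\right)^{2}\right)^{4} = \left(4^{2}\right)^{4} = 16^{4} = 65536$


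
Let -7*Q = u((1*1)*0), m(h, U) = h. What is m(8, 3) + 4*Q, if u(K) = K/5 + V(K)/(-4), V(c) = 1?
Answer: 57/7 ≈ 8.1429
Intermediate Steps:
u(K) = -¼ + K/5 (u(K) = K/5 + 1/(-4) = K*(⅕) + 1*(-¼) = K/5 - ¼ = -¼ + K/5)
Q = 1/28 (Q = -(-¼ + ((1*1)*0)/5)/7 = -(-¼ + (1*0)/5)/7 = -(-¼ + (⅕)*0)/7 = -(-¼ + 0)/7 = -⅐*(-¼) = 1/28 ≈ 0.035714)
m(8, 3) + 4*Q = 8 + 4*(1/28) = 8 + ⅐ = 57/7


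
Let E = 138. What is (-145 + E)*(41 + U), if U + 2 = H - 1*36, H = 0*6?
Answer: -21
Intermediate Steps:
H = 0
U = -38 (U = -2 + (0 - 1*36) = -2 + (0 - 36) = -2 - 36 = -38)
(-145 + E)*(41 + U) = (-145 + 138)*(41 - 38) = -7*3 = -21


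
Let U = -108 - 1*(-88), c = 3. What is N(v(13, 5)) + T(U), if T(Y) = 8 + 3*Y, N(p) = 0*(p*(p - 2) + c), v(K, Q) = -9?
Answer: -52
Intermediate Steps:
N(p) = 0 (N(p) = 0*(p*(p - 2) + 3) = 0*(p*(-2 + p) + 3) = 0*(3 + p*(-2 + p)) = 0)
U = -20 (U = -108 + 88 = -20)
N(v(13, 5)) + T(U) = 0 + (8 + 3*(-20)) = 0 + (8 - 60) = 0 - 52 = -52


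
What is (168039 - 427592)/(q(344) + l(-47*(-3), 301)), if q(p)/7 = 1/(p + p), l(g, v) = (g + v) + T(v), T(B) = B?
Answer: -178572464/511191 ≈ -349.33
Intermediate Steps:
l(g, v) = g + 2*v (l(g, v) = (g + v) + v = g + 2*v)
q(p) = 7/(2*p) (q(p) = 7/(p + p) = 7/((2*p)) = 7*(1/(2*p)) = 7/(2*p))
(168039 - 427592)/(q(344) + l(-47*(-3), 301)) = (168039 - 427592)/((7/2)/344 + (-47*(-3) + 2*301)) = -259553/((7/2)*(1/344) + (141 + 602)) = -259553/(7/688 + 743) = -259553/511191/688 = -259553*688/511191 = -178572464/511191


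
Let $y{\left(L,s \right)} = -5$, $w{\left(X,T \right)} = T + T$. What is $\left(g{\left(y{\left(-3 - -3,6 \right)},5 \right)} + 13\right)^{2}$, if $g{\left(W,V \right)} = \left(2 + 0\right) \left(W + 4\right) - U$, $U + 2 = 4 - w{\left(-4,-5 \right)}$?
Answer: $1$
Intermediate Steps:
$w{\left(X,T \right)} = 2 T$
$U = 12$ ($U = -2 - \left(-4 + 2 \left(-5\right)\right) = -2 + \left(4 - -10\right) = -2 + \left(4 + 10\right) = -2 + 14 = 12$)
$g{\left(W,V \right)} = -4 + 2 W$ ($g{\left(W,V \right)} = \left(2 + 0\right) \left(W + 4\right) - 12 = 2 \left(4 + W\right) - 12 = \left(8 + 2 W\right) - 12 = -4 + 2 W$)
$\left(g{\left(y{\left(-3 - -3,6 \right)},5 \right)} + 13\right)^{2} = \left(\left(-4 + 2 \left(-5\right)\right) + 13\right)^{2} = \left(\left(-4 - 10\right) + 13\right)^{2} = \left(-14 + 13\right)^{2} = \left(-1\right)^{2} = 1$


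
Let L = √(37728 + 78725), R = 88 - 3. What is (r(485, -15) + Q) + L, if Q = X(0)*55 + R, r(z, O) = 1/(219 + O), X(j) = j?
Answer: 17341/204 + √116453 ≈ 426.26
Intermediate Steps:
R = 85
L = √116453 ≈ 341.25
Q = 85 (Q = 0*55 + 85 = 0 + 85 = 85)
(r(485, -15) + Q) + L = (1/(219 - 15) + 85) + √116453 = (1/204 + 85) + √116453 = 17341/204 + √116453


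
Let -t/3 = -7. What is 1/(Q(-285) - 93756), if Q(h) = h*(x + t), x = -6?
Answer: -1/98031 ≈ -1.0201e-5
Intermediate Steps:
t = 21 (t = -3*(-7) = 21)
Q(h) = 15*h (Q(h) = h*(-6 + 21) = h*15 = 15*h)
1/(Q(-285) - 93756) = 1/(15*(-285) - 93756) = 1/(-4275 - 93756) = 1/(-98031) = -1/98031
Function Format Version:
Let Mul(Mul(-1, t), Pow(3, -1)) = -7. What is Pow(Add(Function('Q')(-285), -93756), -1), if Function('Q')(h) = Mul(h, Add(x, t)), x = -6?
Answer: Rational(-1, 98031) ≈ -1.0201e-5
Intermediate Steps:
t = 21 (t = Mul(-3, -7) = 21)
Function('Q')(h) = Mul(15, h) (Function('Q')(h) = Mul(h, Add(-6, 21)) = Mul(h, 15) = Mul(15, h))
Pow(Add(Function('Q')(-285), -93756), -1) = Pow(Add(Mul(15, -285), -93756), -1) = Pow(Add(-4275, -93756), -1) = Pow(-98031, -1) = Rational(-1, 98031)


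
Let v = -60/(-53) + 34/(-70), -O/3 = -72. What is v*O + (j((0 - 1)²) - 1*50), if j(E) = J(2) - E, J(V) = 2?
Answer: 168089/1855 ≈ 90.614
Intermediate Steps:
O = 216 (O = -3*(-72) = 216)
v = 1199/1855 (v = -60*(-1/53) + 34*(-1/70) = 60/53 - 17/35 = 1199/1855 ≈ 0.64636)
j(E) = 2 - E
v*O + (j((0 - 1)²) - 1*50) = (1199/1855)*216 + ((2 - (0 - 1)²) - 1*50) = 258984/1855 + ((2 - 1*(-1)²) - 50) = 258984/1855 + ((2 - 1*1) - 50) = 258984/1855 + ((2 - 1) - 50) = 258984/1855 + (1 - 50) = 258984/1855 - 49 = 168089/1855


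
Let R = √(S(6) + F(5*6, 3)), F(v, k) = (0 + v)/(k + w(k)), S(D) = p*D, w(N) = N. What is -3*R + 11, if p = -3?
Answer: 11 - 3*I*√13 ≈ 11.0 - 10.817*I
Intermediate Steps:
S(D) = -3*D
F(v, k) = v/(2*k) (F(v, k) = (0 + v)/(k + k) = v/((2*k)) = v*(1/(2*k)) = v/(2*k))
R = I*√13 (R = √(-3*6 + (½)*(5*6)/3) = √(-18 + (½)*30*(⅓)) = √(-18 + 5) = √(-13) = I*√13 ≈ 3.6056*I)
-3*R + 11 = -3*I*√13 + 11 = 11 - 3*I*√13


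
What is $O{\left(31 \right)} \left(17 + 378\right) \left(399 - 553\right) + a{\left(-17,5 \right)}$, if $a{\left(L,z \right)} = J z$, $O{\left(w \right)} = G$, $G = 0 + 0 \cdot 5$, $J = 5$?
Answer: $25$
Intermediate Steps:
$G = 0$ ($G = 0 + 0 = 0$)
$O{\left(w \right)} = 0$
$a{\left(L,z \right)} = 5 z$
$O{\left(31 \right)} \left(17 + 378\right) \left(399 - 553\right) + a{\left(-17,5 \right)} = 0 \left(17 + 378\right) \left(399 - 553\right) + 5 \cdot 5 = 0 \cdot 395 \left(-154\right) + 25 = 0 \left(-60830\right) + 25 = 0 + 25 = 25$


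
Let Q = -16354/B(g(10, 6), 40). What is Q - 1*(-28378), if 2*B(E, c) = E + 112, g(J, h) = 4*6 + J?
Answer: 2055240/73 ≈ 28154.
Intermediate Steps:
g(J, h) = 24 + J
B(E, c) = 56 + E/2 (B(E, c) = (E + 112)/2 = (112 + E)/2 = 56 + E/2)
Q = -16354/73 (Q = -16354/(56 + (24 + 10)/2) = -16354/(56 + (1/2)*34) = -16354/(56 + 17) = -16354/73 ≈ -224.03)
Q - 1*(-28378) = -16354/73 - 1*(-28378) = -16354/73 + 28378 = 2055240/73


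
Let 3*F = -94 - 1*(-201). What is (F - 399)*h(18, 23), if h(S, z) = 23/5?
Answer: -5014/3 ≈ -1671.3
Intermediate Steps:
h(S, z) = 23/5 (h(S, z) = 23*(⅕) = 23/5)
F = 107/3 (F = (-94 - 1*(-201))/3 = (-94 + 201)/3 = (⅓)*107 = 107/3 ≈ 35.667)
(F - 399)*h(18, 23) = (107/3 - 399)*(23/5) = -1090/3*23/5 = -5014/3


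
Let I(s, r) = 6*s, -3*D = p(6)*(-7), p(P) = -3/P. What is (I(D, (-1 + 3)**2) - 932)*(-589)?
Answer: 553071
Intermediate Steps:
D = -7/6 (D = -(-3/6)*(-7)/3 = -(-3*1/6)*(-7)/3 = -(-1)*(-7)/6 = -1/3*7/2 = -7/6 ≈ -1.1667)
(I(D, (-1 + 3)**2) - 932)*(-589) = (6*(-7/6) - 932)*(-589) = (-7 - 932)*(-589) = -939*(-589) = 553071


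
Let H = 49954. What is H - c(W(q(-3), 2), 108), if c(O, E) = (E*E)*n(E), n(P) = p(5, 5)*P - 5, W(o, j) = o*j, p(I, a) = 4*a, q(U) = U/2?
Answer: -25085966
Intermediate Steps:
q(U) = U/2 (q(U) = U*(½) = U/2)
W(o, j) = j*o
n(P) = -5 + 20*P (n(P) = (4*5)*P - 5 = 20*P - 5 = -5 + 20*P)
c(O, E) = E²*(-5 + 20*E) (c(O, E) = (E*E)*(-5 + 20*E) = E²*(-5 + 20*E))
H - c(W(q(-3), 2), 108) = 49954 - 108²*(-5 + 20*108) = 49954 - 11664*(-5 + 2160) = 49954 - 11664*2155 = 49954 - 1*25135920 = 49954 - 25135920 = -25085966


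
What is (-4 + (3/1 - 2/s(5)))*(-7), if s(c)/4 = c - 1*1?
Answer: 63/8 ≈ 7.8750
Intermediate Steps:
s(c) = -4 + 4*c (s(c) = 4*(c - 1*1) = 4*(c - 1) = 4*(-1 + c) = -4 + 4*c)
(-4 + (3/1 - 2/s(5)))*(-7) = (-4 + (3/1 - 2/(-4 + 4*5)))*(-7) = (-4 + (3*1 - 2/(-4 + 20)))*(-7) = (-4 + (3 - 2/16))*(-7) = (-4 + (3 - 2*1/16))*(-7) = (-4 + (3 - ⅛))*(-7) = (-4 + 23/8)*(-7) = -9/8*(-7) = 63/8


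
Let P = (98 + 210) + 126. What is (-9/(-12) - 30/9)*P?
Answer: -6727/6 ≈ -1121.2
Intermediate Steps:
P = 434 (P = 308 + 126 = 434)
(-9/(-12) - 30/9)*P = (-9/(-12) - 30/9)*434 = (-9*(-1/12) - 30*⅑)*434 = (¾ - 10/3)*434 = -31/12*434 = -6727/6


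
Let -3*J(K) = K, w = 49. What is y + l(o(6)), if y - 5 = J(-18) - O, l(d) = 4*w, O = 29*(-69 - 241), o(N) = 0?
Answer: 9197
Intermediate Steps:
J(K) = -K/3
O = -8990 (O = 29*(-310) = -8990)
l(d) = 196 (l(d) = 4*49 = 196)
y = 9001 (y = 5 + (-⅓*(-18) - 1*(-8990)) = 5 + (6 + 8990) = 5 + 8996 = 9001)
y + l(o(6)) = 9001 + 196 = 9197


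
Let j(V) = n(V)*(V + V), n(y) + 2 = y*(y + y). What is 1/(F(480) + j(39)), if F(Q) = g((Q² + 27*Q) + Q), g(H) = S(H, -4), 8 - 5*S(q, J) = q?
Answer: 5/941768 ≈ 5.3092e-6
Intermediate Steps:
n(y) = -2 + 2*y² (n(y) = -2 + y*(y + y) = -2 + y*(2*y) = -2 + 2*y²)
S(q, J) = 8/5 - q/5
g(H) = 8/5 - H/5
F(Q) = 8/5 - 28*Q/5 - Q²/5 (F(Q) = 8/5 - ((Q² + 27*Q) + Q)/5 = 8/5 - (Q² + 28*Q)/5 = 8/5 + (-28*Q/5 - Q²/5) = 8/5 - 28*Q/5 - Q²/5)
j(V) = 2*V*(-2 + 2*V²) (j(V) = (-2 + 2*V²)*(V + V) = (-2 + 2*V²)*(2*V) = 2*V*(-2 + 2*V²))
1/(F(480) + j(39)) = 1/((8/5 - ⅕*480*(28 + 480)) + 4*39*(-1 + 39²)) = 1/((8/5 - ⅕*480*508) + 4*39*(-1 + 1521)) = 1/((8/5 - 48768) + 4*39*1520) = 1/(-243832/5 + 237120) = 1/(941768/5) = 5/941768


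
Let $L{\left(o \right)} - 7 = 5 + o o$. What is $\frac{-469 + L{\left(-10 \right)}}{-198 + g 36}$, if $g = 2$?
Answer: $\frac{17}{6} \approx 2.8333$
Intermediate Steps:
$L{\left(o \right)} = 12 + o^{2}$ ($L{\left(o \right)} = 7 + \left(5 + o o\right) = 7 + \left(5 + o^{2}\right) = 12 + o^{2}$)
$\frac{-469 + L{\left(-10 \right)}}{-198 + g 36} = \frac{-469 + \left(12 + \left(-10\right)^{2}\right)}{-198 + 2 \cdot 36} = \frac{-469 + \left(12 + 100\right)}{-198 + 72} = \frac{-469 + 112}{-126} = \left(-357\right) \left(- \frac{1}{126}\right) = \frac{17}{6}$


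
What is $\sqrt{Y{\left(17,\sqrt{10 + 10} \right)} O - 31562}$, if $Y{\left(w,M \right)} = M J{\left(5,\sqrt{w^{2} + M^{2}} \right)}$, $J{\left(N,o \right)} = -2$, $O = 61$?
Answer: $\sqrt{-31562 - 244 \sqrt{5}} \approx 179.19 i$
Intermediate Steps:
$Y{\left(w,M \right)} = - 2 M$ ($Y{\left(w,M \right)} = M \left(-2\right) = - 2 M$)
$\sqrt{Y{\left(17,\sqrt{10 + 10} \right)} O - 31562} = \sqrt{- 2 \sqrt{10 + 10} \cdot 61 - 31562} = \sqrt{- 2 \sqrt{20} \cdot 61 - 31562} = \sqrt{- 2 \cdot 2 \sqrt{5} \cdot 61 - 31562} = \sqrt{- 4 \sqrt{5} \cdot 61 - 31562} = \sqrt{- 244 \sqrt{5} - 31562} = \sqrt{-31562 - 244 \sqrt{5}}$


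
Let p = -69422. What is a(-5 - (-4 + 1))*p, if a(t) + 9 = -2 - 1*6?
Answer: 1180174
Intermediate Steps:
a(t) = -17 (a(t) = -9 + (-2 - 1*6) = -9 + (-2 - 6) = -9 - 8 = -17)
a(-5 - (-4 + 1))*p = -17*(-69422) = 1180174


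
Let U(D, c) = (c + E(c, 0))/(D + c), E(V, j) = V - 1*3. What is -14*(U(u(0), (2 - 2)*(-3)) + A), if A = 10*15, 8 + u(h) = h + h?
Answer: -8421/4 ≈ -2105.3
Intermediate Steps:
u(h) = -8 + 2*h (u(h) = -8 + (h + h) = -8 + 2*h)
E(V, j) = -3 + V (E(V, j) = V - 3 = -3 + V)
A = 150
U(D, c) = (-3 + 2*c)/(D + c) (U(D, c) = (c + (-3 + c))/(D + c) = (-3 + 2*c)/(D + c))
-14*(U(u(0), (2 - 2)*(-3)) + A) = -14*((-3 + 2*((2 - 2)*(-3)))/((-8 + 2*0) + (2 - 2)*(-3)) + 150) = -14*((-3 + 2*(0*(-3)))/((-8 + 0) + 0*(-3)) + 150) = -14*((-3 + 2*0)/(-8 + 0) + 150) = -14*((-3 + 0)/(-8) + 150) = -14*(-⅛*(-3) + 150) = -14*(3/8 + 150) = -14*1203/8 = -8421/4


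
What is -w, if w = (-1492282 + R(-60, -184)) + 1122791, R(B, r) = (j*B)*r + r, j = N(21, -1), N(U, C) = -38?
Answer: 789195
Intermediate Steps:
j = -38
R(B, r) = r - 38*B*r (R(B, r) = (-38*B)*r + r = -38*B*r + r = r - 38*B*r)
w = -789195 (w = (-1492282 - 184*(1 - 38*(-60))) + 1122791 = (-1492282 - 184*(1 + 2280)) + 1122791 = (-1492282 - 184*2281) + 1122791 = (-1492282 - 419704) + 1122791 = -1911986 + 1122791 = -789195)
-w = -1*(-789195) = 789195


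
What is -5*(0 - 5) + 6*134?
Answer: 829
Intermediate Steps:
-5*(0 - 5) + 6*134 = -5*(-5) + 804 = 25 + 804 = 829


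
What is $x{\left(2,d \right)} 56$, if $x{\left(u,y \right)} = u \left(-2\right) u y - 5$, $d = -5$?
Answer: $1960$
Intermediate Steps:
$x{\left(u,y \right)} = -5 - 2 y u^{2}$ ($x{\left(u,y \right)} = - 2 u u y - 5 = - 2 u^{2} y - 5 = - 2 y u^{2} - 5 = -5 - 2 y u^{2}$)
$x{\left(2,d \right)} 56 = \left(-5 - - 10 \cdot 2^{2}\right) 56 = \left(-5 - \left(-10\right) 4\right) 56 = \left(-5 + 40\right) 56 = 35 \cdot 56 = 1960$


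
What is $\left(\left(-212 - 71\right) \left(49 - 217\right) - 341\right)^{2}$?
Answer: $2228123209$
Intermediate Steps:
$\left(\left(-212 - 71\right) \left(49 - 217\right) - 341\right)^{2} = \left(\left(-283\right) \left(-168\right) - 341\right)^{2} = \left(47544 - 341\right)^{2} = 47203^{2} = 2228123209$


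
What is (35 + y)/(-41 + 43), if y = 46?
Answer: 81/2 ≈ 40.500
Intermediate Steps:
(35 + y)/(-41 + 43) = (35 + 46)/(-41 + 43) = 81/2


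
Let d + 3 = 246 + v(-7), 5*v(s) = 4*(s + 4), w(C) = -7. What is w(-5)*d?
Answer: -8421/5 ≈ -1684.2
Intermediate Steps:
v(s) = 16/5 + 4*s/5 (v(s) = (4*(s + 4))/5 = (4*(4 + s))/5 = (16 + 4*s)/5 = 16/5 + 4*s/5)
d = 1203/5 (d = -3 + (246 + (16/5 + (⅘)*(-7))) = -3 + (246 + (16/5 - 28/5)) = -3 + (246 - 12/5) = -3 + 1218/5 = 1203/5 ≈ 240.60)
w(-5)*d = -7*1203/5 = -8421/5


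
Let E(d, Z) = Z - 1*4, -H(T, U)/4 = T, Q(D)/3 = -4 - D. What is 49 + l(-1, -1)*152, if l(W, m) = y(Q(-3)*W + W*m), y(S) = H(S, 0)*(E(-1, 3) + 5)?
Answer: -9679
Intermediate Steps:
Q(D) = -12 - 3*D (Q(D) = 3*(-4 - D) = -12 - 3*D)
H(T, U) = -4*T
E(d, Z) = -4 + Z (E(d, Z) = Z - 4 = -4 + Z)
y(S) = -16*S (y(S) = (-4*S)*((-4 + 3) + 5) = (-4*S)*(-1 + 5) = -4*S*4 = -16*S)
l(W, m) = 48*W - 16*W*m (l(W, m) = -16*((-12 - 3*(-3))*W + W*m) = -16*((-12 + 9)*W + W*m) = -16*(-3*W + W*m) = 48*W - 16*W*m)
49 + l(-1, -1)*152 = 49 + (16*(-1)*(3 - 1*(-1)))*152 = 49 + (16*(-1)*(3 + 1))*152 = 49 + (16*(-1)*4)*152 = 49 - 64*152 = 49 - 9728 = -9679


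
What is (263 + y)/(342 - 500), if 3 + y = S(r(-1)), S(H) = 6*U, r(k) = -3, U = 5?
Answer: -145/79 ≈ -1.8354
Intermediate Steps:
S(H) = 30 (S(H) = 6*5 = 30)
y = 27 (y = -3 + 30 = 27)
(263 + y)/(342 - 500) = (263 + 27)/(342 - 500) = 290/(-158) = 290*(-1/158) = -145/79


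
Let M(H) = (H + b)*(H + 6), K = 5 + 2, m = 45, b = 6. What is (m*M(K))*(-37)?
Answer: -281385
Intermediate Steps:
K = 7
M(H) = (6 + H)² (M(H) = (H + 6)*(H + 6) = (6 + H)*(6 + H) = (6 + H)²)
(m*M(K))*(-37) = (45*(36 + 7² + 12*7))*(-37) = (45*(36 + 49 + 84))*(-37) = (45*169)*(-37) = 7605*(-37) = -281385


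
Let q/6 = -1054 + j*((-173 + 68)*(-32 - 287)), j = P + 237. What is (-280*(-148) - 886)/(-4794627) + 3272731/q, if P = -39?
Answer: 4692684559531/63585921346824 ≈ 0.073801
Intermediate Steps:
j = 198 (j = -39 + 237 = 198)
q = 39785736 (q = 6*(-1054 + 198*((-173 + 68)*(-32 - 287))) = 6*(-1054 + 198*(-105*(-319))) = 6*(-1054 + 198*33495) = 6*(-1054 + 6632010) = 6*6630956 = 39785736)
(-280*(-148) - 886)/(-4794627) + 3272731/q = (-280*(-148) - 886)/(-4794627) + 3272731/39785736 = (41440 - 886)*(-1/4794627) + 3272731*(1/39785736) = 40554*(-1/4794627) + 3272731/39785736 = -13518/1598209 + 3272731/39785736 = 4692684559531/63585921346824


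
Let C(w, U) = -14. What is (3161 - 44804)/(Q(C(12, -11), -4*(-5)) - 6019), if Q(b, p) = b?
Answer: 13881/2011 ≈ 6.9025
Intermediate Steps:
(3161 - 44804)/(Q(C(12, -11), -4*(-5)) - 6019) = (3161 - 44804)/(-14 - 6019) = -41643/(-6033) = -41643*(-1/6033) = 13881/2011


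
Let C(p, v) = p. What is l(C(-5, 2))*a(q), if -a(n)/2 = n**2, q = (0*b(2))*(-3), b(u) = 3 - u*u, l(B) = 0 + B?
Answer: 0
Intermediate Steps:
l(B) = B
b(u) = 3 - u**2
q = 0 (q = (0*(3 - 1*2**2))*(-3) = (0*(3 - 1*4))*(-3) = (0*(3 - 4))*(-3) = (0*(-1))*(-3) = 0*(-3) = 0)
a(n) = -2*n**2
l(C(-5, 2))*a(q) = -(-10)*0**2 = -(-10)*0 = -5*0 = 0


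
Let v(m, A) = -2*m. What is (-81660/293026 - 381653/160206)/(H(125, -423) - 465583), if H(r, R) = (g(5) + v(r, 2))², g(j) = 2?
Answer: 62458336969/9484648026584562 ≈ 6.5852e-6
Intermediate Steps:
H(r, R) = (2 - 2*r)²
(-81660/293026 - 381653/160206)/(H(125, -423) - 465583) = (-81660/293026 - 381653/160206)/(4*(-1 + 125)² - 465583) = (-81660*1/293026 - 381653*1/160206)/(4*124² - 465583) = (-40830/146513 - 381653/160206)/(4*15376 - 465583) = -62458336969/(23472261678*(61504 - 465583)) = -62458336969/23472261678/(-404079) = -62458336969/23472261678*(-1/404079) = 62458336969/9484648026584562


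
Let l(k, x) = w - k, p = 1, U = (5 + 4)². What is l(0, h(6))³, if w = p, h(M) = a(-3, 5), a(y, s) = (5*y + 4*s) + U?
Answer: 1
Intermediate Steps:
U = 81 (U = 9² = 81)
a(y, s) = 81 + 4*s + 5*y (a(y, s) = (5*y + 4*s) + 81 = (4*s + 5*y) + 81 = 81 + 4*s + 5*y)
h(M) = 86 (h(M) = 81 + 4*5 + 5*(-3) = 81 + 20 - 15 = 86)
w = 1
l(k, x) = 1 - k
l(0, h(6))³ = (1 - 1*0)³ = (1 + 0)³ = 1³ = 1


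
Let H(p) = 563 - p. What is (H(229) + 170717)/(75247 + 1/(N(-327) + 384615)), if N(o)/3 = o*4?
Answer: 2831198967/1245471986 ≈ 2.2732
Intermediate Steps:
N(o) = 12*o (N(o) = 3*(o*4) = 3*(4*o) = 12*o)
(H(229) + 170717)/(75247 + 1/(N(-327) + 384615)) = ((563 - 1*229) + 170717)/(75247 + 1/(12*(-327) + 384615)) = ((563 - 229) + 170717)/(75247 + 1/(-3924 + 384615)) = (334 + 170717)/(75247 + 1/380691) = 171051/(75247 + 1/380691) = 171051/(28645855678/380691) = 171051*(380691/28645855678) = 2831198967/1245471986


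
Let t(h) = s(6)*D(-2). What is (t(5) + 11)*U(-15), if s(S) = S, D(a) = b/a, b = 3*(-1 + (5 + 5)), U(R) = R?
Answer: 1050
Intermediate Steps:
b = 27 (b = 3*(-1 + 10) = 3*9 = 27)
D(a) = 27/a
t(h) = -81 (t(h) = 6*(27/(-2)) = 6*(27*(-½)) = 6*(-27/2) = -81)
(t(5) + 11)*U(-15) = (-81 + 11)*(-15) = -70*(-15) = 1050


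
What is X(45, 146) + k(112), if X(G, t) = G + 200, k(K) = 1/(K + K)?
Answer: 54881/224 ≈ 245.00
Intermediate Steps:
k(K) = 1/(2*K)
X(G, t) = 200 + G
X(45, 146) + k(112) = (200 + 45) + (½)/112 = 245 + (½)*(1/112) = 245 + 1/224 = 54881/224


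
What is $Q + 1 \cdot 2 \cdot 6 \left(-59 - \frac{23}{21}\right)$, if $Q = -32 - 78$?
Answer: $- \frac{5818}{7} \approx -831.14$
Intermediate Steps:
$Q = -110$
$Q + 1 \cdot 2 \cdot 6 \left(-59 - \frac{23}{21}\right) = -110 + 1 \cdot 2 \cdot 6 \left(-59 - \frac{23}{21}\right) = -110 + 2 \cdot 6 \left(-59 - 23 \cdot \frac{1}{21}\right) = -110 + 12 \left(-59 - \frac{23}{21}\right) = -110 + 12 \left(- \frac{1262}{21}\right) = -110 - \frac{5048}{7} = - \frac{5818}{7}$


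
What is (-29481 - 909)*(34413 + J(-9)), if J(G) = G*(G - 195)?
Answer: -1101607110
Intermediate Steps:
J(G) = G*(-195 + G)
(-29481 - 909)*(34413 + J(-9)) = (-29481 - 909)*(34413 - 9*(-195 - 9)) = -30390*(34413 - 9*(-204)) = -30390*(34413 + 1836) = -30390*36249 = -1101607110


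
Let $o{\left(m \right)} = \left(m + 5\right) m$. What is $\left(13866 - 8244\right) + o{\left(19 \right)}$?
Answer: $6078$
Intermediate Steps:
$o{\left(m \right)} = m \left(5 + m\right)$ ($o{\left(m \right)} = \left(5 + m\right) m = m \left(5 + m\right)$)
$\left(13866 - 8244\right) + o{\left(19 \right)} = \left(13866 - 8244\right) + 19 \left(5 + 19\right) = 5622 + 19 \cdot 24 = 5622 + 456 = 6078$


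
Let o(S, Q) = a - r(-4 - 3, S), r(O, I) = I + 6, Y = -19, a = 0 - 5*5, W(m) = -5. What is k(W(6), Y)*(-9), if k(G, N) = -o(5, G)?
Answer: -324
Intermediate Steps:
a = -25 (a = 0 - 25 = -25)
r(O, I) = 6 + I
o(S, Q) = -31 - S (o(S, Q) = -25 - (6 + S) = -25 + (-6 - S) = -31 - S)
k(G, N) = 36 (k(G, N) = -(-31 - 1*5) = -(-31 - 5) = -1*(-36) = 36)
k(W(6), Y)*(-9) = 36*(-9) = -324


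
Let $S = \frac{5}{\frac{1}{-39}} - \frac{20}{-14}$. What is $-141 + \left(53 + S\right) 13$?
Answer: $- \frac{13779}{7} \approx -1968.4$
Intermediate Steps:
$S = - \frac{1355}{7}$ ($S = \frac{5}{- \frac{1}{39}} - - \frac{10}{7} = 5 \left(-39\right) + \frac{10}{7} = -195 + \frac{10}{7} = - \frac{1355}{7} \approx -193.57$)
$-141 + \left(53 + S\right) 13 = -141 + \left(53 - \frac{1355}{7}\right) 13 = -141 - \frac{12792}{7} = - \frac{13779}{7}$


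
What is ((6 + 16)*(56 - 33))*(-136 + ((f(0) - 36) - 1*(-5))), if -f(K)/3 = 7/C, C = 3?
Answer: -88044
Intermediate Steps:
f(K) = -7 (f(K) = -21/3 = -3*7/3 = -7)
((6 + 16)*(56 - 33))*(-136 + ((f(0) - 36) - 1*(-5))) = ((6 + 16)*(56 - 33))*(-136 + ((-7 - 36) - 1*(-5))) = (22*23)*(-136 + (-43 + 5)) = 506*(-136 - 38) = 506*(-174) = -88044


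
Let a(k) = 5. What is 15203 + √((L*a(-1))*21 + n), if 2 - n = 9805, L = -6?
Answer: 15203 + I*√10433 ≈ 15203.0 + 102.14*I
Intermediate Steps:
n = -9803 (n = 2 - 1*9805 = 2 - 9805 = -9803)
15203 + √((L*a(-1))*21 + n) = 15203 + √(-6*5*21 - 9803) = 15203 + √(-30*21 - 9803) = 15203 + √(-630 - 9803) = 15203 + √(-10433) = 15203 + I*√10433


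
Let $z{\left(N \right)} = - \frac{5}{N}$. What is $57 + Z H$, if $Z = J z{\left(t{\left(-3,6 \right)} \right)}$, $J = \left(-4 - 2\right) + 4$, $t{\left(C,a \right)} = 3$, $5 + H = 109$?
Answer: $\frac{1211}{3} \approx 403.67$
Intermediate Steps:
$H = 104$ ($H = -5 + 109 = 104$)
$J = -2$ ($J = -6 + 4 = -2$)
$Z = \frac{10}{3}$ ($Z = - 2 \left(- \frac{5}{3}\right) = - 2 \left(\left(-5\right) \frac{1}{3}\right) = \left(-2\right) \left(- \frac{5}{3}\right) = \frac{10}{3} \approx 3.3333$)
$57 + Z H = 57 + \frac{10}{3} \cdot 104 = 57 + \frac{1040}{3} = \frac{1211}{3}$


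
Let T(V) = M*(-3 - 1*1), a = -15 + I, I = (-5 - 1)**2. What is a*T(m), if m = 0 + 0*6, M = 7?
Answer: -588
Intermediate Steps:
I = 36 (I = (-6)**2 = 36)
m = 0 (m = 0 + 0 = 0)
a = 21 (a = -15 + 36 = 21)
T(V) = -28 (T(V) = 7*(-3 - 1*1) = 7*(-3 - 1) = 7*(-4) = -28)
a*T(m) = 21*(-28) = -588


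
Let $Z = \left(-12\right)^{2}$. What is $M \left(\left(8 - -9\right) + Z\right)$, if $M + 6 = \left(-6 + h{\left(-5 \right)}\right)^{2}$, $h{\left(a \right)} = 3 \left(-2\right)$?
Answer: $22218$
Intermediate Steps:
$h{\left(a \right)} = -6$
$Z = 144$
$M = 138$ ($M = -6 + \left(-6 - 6\right)^{2} = -6 + \left(-12\right)^{2} = -6 + 144 = 138$)
$M \left(\left(8 - -9\right) + Z\right) = 138 \left(\left(8 - -9\right) + 144\right) = 138 \left(\left(8 + 9\right) + 144\right) = 138 \left(17 + 144\right) = 138 \cdot 161 = 22218$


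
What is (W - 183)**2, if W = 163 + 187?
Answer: 27889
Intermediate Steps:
W = 350
(W - 183)**2 = (350 - 183)**2 = 167**2 = 27889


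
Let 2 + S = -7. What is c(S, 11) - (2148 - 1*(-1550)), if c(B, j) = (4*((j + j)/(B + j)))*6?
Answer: -3434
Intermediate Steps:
S = -9 (S = -2 - 7 = -9)
c(B, j) = 48*j/(B + j) (c(B, j) = (4*((2*j)/(B + j)))*6 = (4*(2*j/(B + j)))*6 = (8*j/(B + j))*6 = 48*j/(B + j))
c(S, 11) - (2148 - 1*(-1550)) = 48*11/(-9 + 11) - (2148 - 1*(-1550)) = 48*11/2 - (2148 + 1550) = 48*11*(1/2) - 1*3698 = 264 - 3698 = -3434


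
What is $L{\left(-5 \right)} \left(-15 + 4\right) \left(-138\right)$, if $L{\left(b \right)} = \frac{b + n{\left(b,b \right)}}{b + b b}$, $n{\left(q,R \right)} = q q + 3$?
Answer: $\frac{17457}{10} \approx 1745.7$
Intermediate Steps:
$n{\left(q,R \right)} = 3 + q^{2}$ ($n{\left(q,R \right)} = q^{2} + 3 = 3 + q^{2}$)
$L{\left(b \right)} = \frac{3 + b + b^{2}}{b + b^{2}}$ ($L{\left(b \right)} = \frac{b + \left(3 + b^{2}\right)}{b + b b} = \frac{3 + b + b^{2}}{b + b^{2}}$)
$L{\left(-5 \right)} \left(-15 + 4\right) \left(-138\right) = \frac{3 - 5 + \left(-5\right)^{2}}{\left(-5\right) \left(1 - 5\right)} \left(-15 + 4\right) \left(-138\right) = - \frac{3 - 5 + 25}{5 \left(-4\right)} \left(\left(-11\right) \left(-138\right)\right) = \left(- \frac{1}{5}\right) \left(- \frac{1}{4}\right) 23 \cdot 1518 = \frac{23}{20} \cdot 1518 = \frac{17457}{10}$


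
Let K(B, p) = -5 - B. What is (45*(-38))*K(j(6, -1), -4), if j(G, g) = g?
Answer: 6840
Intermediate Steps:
(45*(-38))*K(j(6, -1), -4) = (45*(-38))*(-5 - 1*(-1)) = -1710*(-5 + 1) = -1710*(-4) = 6840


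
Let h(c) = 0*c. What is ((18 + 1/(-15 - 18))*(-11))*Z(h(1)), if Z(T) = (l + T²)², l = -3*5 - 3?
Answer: -64044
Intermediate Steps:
l = -18 (l = -15 - 3 = -18)
h(c) = 0
Z(T) = (-18 + T²)²
((18 + 1/(-15 - 18))*(-11))*Z(h(1)) = ((18 + 1/(-15 - 18))*(-11))*(-18 + 0²)² = ((18 + 1/(-33))*(-11))*(-18 + 0)² = ((18 - 1/33)*(-11))*(-18)² = ((593/33)*(-11))*324 = -593/3*324 = -64044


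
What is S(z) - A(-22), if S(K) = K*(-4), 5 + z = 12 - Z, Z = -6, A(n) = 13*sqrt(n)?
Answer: -52 - 13*I*sqrt(22) ≈ -52.0 - 60.975*I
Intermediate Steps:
z = 13 (z = -5 + (12 - 1*(-6)) = -5 + (12 + 6) = -5 + 18 = 13)
S(K) = -4*K
S(z) - A(-22) = -4*13 - 13*sqrt(-22) = -52 - 13*I*sqrt(22)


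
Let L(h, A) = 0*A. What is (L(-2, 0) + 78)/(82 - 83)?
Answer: -78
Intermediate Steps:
L(h, A) = 0
(L(-2, 0) + 78)/(82 - 83) = (0 + 78)/(82 - 83) = 78/(-1) = 78*(-1) = -78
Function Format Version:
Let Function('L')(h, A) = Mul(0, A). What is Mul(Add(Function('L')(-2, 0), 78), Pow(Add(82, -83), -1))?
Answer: -78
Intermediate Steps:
Function('L')(h, A) = 0
Mul(Add(Function('L')(-2, 0), 78), Pow(Add(82, -83), -1)) = Mul(Add(0, 78), Pow(Add(82, -83), -1)) = Mul(78, Pow(-1, -1)) = Mul(78, -1) = -78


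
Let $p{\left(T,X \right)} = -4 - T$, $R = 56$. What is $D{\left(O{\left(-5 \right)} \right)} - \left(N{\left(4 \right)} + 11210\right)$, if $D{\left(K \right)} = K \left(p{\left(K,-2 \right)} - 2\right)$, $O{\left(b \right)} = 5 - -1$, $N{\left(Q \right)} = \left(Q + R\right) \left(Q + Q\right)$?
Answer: $-11762$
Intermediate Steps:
$N{\left(Q \right)} = 2 Q \left(56 + Q\right)$ ($N{\left(Q \right)} = \left(Q + 56\right) \left(Q + Q\right) = \left(56 + Q\right) 2 Q = 2 Q \left(56 + Q\right)$)
$O{\left(b \right)} = 6$ ($O{\left(b \right)} = 5 + 1 = 6$)
$D{\left(K \right)} = K \left(-6 - K\right)$ ($D{\left(K \right)} = K \left(\left(-4 - K\right) - 2\right) = K \left(-6 - K\right)$)
$D{\left(O{\left(-5 \right)} \right)} - \left(N{\left(4 \right)} + 11210\right) = \left(-1\right) 6 \left(6 + 6\right) - \left(2 \cdot 4 \left(56 + 4\right) + 11210\right) = \left(-1\right) 6 \cdot 12 - \left(2 \cdot 4 \cdot 60 + 11210\right) = -72 - \left(480 + 11210\right) = -72 - 11690 = -11762$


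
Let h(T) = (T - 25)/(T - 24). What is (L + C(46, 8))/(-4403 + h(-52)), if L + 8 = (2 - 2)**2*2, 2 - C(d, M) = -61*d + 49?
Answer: -9956/15931 ≈ -0.62494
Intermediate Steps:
h(T) = (-25 + T)/(-24 + T)
C(d, M) = -47 + 61*d (C(d, M) = 2 - (-61*d + 49) = 2 - (49 - 61*d) = 2 + (-49 + 61*d) = -47 + 61*d)
L = -8 (L = -8 + (2 - 2)**2*2 = -8 + 0**2*2 = -8 + 0*2 = -8 + 0 = -8)
(L + C(46, 8))/(-4403 + h(-52)) = (-8 + (-47 + 61*46))/(-4403 + (-25 - 52)/(-24 - 52)) = (-8 + (-47 + 2806))/(-4403 - 77/(-76)) = (-8 + 2759)/(-4403 - 1/76*(-77)) = 2751/(-4403 + 77/76) = 2751/(-334551/76) = 2751*(-76/334551) = -9956/15931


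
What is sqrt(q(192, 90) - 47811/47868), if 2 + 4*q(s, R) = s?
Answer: sqrt(2959730297)/7978 ≈ 6.8192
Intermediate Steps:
q(s, R) = -1/2 + s/4
sqrt(q(192, 90) - 47811/47868) = sqrt((-1/2 + (1/4)*192) - 47811/47868) = sqrt((-1/2 + 48) - 47811*1/47868) = sqrt(95/2 - 15937/15956) = sqrt(741973/15956) = sqrt(2959730297)/7978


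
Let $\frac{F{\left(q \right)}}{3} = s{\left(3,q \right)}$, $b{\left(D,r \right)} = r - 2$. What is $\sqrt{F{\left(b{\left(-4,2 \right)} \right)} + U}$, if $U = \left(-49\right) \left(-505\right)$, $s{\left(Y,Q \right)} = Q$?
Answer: $7 \sqrt{505} \approx 157.31$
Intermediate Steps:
$b{\left(D,r \right)} = -2 + r$
$F{\left(q \right)} = 3 q$
$U = 24745$
$\sqrt{F{\left(b{\left(-4,2 \right)} \right)} + U} = \sqrt{3 \left(-2 + 2\right) + 24745} = \sqrt{3 \cdot 0 + 24745} = \sqrt{0 + 24745} = \sqrt{24745} = 7 \sqrt{505}$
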